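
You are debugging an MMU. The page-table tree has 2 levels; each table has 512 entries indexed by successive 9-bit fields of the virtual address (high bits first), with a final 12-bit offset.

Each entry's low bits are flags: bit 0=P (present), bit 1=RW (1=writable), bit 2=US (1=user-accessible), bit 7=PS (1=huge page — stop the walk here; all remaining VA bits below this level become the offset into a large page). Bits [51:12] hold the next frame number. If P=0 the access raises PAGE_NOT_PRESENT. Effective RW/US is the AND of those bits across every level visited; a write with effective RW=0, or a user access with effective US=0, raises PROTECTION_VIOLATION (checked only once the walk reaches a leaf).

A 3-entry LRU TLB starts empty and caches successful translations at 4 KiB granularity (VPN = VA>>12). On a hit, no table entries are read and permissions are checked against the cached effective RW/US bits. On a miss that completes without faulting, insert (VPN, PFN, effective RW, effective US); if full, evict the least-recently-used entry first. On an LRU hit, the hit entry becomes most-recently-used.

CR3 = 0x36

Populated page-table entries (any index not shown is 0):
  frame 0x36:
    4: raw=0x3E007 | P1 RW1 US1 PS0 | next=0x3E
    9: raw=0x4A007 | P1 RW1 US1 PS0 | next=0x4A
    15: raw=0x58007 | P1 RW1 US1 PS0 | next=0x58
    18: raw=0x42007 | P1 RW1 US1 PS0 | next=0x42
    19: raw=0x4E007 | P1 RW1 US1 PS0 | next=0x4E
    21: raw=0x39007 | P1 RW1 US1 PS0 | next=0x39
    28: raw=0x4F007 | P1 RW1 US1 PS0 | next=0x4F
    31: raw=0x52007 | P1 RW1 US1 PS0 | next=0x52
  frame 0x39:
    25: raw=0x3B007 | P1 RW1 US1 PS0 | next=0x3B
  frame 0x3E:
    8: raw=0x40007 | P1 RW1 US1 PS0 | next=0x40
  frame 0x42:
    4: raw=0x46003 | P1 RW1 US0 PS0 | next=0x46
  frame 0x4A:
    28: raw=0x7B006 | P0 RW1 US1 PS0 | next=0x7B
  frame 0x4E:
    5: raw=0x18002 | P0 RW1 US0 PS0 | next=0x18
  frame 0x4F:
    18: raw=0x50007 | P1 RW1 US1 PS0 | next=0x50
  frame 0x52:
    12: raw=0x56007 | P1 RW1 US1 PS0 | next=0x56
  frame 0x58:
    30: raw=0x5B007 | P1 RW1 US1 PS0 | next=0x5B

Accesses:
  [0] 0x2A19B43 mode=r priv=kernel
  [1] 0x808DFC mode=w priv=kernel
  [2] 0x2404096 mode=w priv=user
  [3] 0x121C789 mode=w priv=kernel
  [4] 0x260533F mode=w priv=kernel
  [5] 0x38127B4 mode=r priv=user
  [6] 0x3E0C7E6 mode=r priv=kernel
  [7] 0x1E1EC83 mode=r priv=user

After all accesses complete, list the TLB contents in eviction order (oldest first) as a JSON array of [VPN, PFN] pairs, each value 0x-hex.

Walk each access:
#0 VA=0x2A19B43 (r,kernel):
  [0] read 0x36 idx=21: raw=0x39007 flags P=1 W=1 U=1 S=0
  [1] read 0x39 idx=25: raw=0x3B007 flags P=1 W=1 U=1 S=0
  → PA=0x3BB43  (2 entries read)
#1 VA=0x808DFC (w,kernel):
  [0] read 0x36 idx=4: raw=0x3E007 flags P=1 W=1 U=1 S=0
  [1] read 0x3E idx=8: raw=0x40007 flags P=1 W=1 U=1 S=0
  → PA=0x40DFC  (2 entries read)
#2 VA=0x2404096 (w,user):
  [0] read 0x36 idx=18: raw=0x42007 flags P=1 W=1 U=1 S=0
  [1] read 0x42 idx=4: raw=0x46003 flags P=1 W=1 U=0 S=0
  ⇒ fault: PROTECTION_VIOLATION  — 2 lookups
#3 VA=0x121C789 (w,kernel):
  [0] read 0x36 idx=9: raw=0x4A007 flags P=1 W=1 U=1 S=0
  [1] read 0x4A idx=28: raw=0x7B006 flags P=0 W=1 U=1 S=0
  ⇒ fault: PAGE_NOT_PRESENT  — 2 lookups
#4 VA=0x260533F (w,kernel):
  [0] read 0x36 idx=19: raw=0x4E007 flags P=1 W=1 U=1 S=0
  [1] read 0x4E idx=5: raw=0x18002 flags P=0 W=1 U=0 S=0
  ⇒ fault: PAGE_NOT_PRESENT  — 2 lookups
#5 VA=0x38127B4 (r,user):
  [0] read 0x36 idx=28: raw=0x4F007 flags P=1 W=1 U=1 S=0
  [1] read 0x4F idx=18: raw=0x50007 flags P=1 W=1 U=1 S=0
  → PA=0x507B4  (2 entries read)
#6 VA=0x3E0C7E6 (r,kernel):
  [0] read 0x36 idx=31: raw=0x52007 flags P=1 W=1 U=1 S=0
  [1] read 0x52 idx=12: raw=0x56007 flags P=1 W=1 U=1 S=0
  → PA=0x567E6  (2 entries read)
#7 VA=0x1E1EC83 (r,user):
  [0] read 0x36 idx=15: raw=0x58007 flags P=1 W=1 U=1 S=0
  [1] read 0x58 idx=30: raw=0x5B007 flags P=1 W=1 U=1 S=0
  → PA=0x5BC83  (2 entries read)

TLB: [["0x3812", "0x50"], ["0x3E0C", "0x56"], ["0x1E1E", "0x5B"]]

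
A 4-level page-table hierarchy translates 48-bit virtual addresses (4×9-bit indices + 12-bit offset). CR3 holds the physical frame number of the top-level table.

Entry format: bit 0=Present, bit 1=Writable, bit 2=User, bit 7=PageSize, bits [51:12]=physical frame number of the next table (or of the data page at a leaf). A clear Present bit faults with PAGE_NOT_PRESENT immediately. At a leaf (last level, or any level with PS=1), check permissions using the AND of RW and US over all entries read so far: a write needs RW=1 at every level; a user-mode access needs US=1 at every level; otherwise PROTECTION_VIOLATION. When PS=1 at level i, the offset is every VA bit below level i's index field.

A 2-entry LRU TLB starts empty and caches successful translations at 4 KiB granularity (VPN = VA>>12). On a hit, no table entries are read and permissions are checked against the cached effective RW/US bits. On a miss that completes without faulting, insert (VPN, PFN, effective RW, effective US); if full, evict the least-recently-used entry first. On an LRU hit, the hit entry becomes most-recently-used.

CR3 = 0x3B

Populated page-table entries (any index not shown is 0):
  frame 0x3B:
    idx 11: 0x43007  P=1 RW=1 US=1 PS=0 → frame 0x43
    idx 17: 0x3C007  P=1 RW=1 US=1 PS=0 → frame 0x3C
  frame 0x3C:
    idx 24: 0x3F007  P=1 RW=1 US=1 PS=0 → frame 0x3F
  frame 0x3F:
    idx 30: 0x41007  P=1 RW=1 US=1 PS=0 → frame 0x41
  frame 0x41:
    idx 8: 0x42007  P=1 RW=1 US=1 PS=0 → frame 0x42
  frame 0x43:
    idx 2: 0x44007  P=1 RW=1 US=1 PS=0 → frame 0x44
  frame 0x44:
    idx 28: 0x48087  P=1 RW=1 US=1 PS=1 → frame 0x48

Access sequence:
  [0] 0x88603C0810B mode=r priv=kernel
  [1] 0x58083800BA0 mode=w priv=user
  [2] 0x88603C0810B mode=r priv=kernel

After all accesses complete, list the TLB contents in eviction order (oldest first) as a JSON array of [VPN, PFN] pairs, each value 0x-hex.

Trace:
#0 VA=0x88603C0810B (r,kernel):
  lvl0: tbl 0x3B, slot 17 ⇒ 0x3C007 (P1/RW1/US1/PS0)
  lvl1: tbl 0x3C, slot 24 ⇒ 0x3F007 (P1/RW1/US1/PS0)
  lvl2: tbl 0x3F, slot 30 ⇒ 0x41007 (P1/RW1/US1/PS0)
  lvl3: tbl 0x41, slot 8 ⇒ 0x42007 (P1/RW1/US1/PS0)
  → PA=0x4210B  (4 entries read)
#1 VA=0x58083800BA0 (w,user):
  lvl0: tbl 0x3B, slot 11 ⇒ 0x43007 (P1/RW1/US1/PS0)
  lvl1: tbl 0x43, slot 2 ⇒ 0x44007 (P1/RW1/US1/PS0)
  lvl2: tbl 0x44, slot 28 ⇒ 0x48087 (P1/RW1/US1/PS1)
  → PA=0x48BA0 (huge @L2)  (3 entries read)
#2 VA=0x88603C0810B (r,kernel):
  TLB hit vpn=0x88603C08 → PA=0x4210B

TLB: [["0x58083800", "0x48"], ["0x88603C08", "0x42"]]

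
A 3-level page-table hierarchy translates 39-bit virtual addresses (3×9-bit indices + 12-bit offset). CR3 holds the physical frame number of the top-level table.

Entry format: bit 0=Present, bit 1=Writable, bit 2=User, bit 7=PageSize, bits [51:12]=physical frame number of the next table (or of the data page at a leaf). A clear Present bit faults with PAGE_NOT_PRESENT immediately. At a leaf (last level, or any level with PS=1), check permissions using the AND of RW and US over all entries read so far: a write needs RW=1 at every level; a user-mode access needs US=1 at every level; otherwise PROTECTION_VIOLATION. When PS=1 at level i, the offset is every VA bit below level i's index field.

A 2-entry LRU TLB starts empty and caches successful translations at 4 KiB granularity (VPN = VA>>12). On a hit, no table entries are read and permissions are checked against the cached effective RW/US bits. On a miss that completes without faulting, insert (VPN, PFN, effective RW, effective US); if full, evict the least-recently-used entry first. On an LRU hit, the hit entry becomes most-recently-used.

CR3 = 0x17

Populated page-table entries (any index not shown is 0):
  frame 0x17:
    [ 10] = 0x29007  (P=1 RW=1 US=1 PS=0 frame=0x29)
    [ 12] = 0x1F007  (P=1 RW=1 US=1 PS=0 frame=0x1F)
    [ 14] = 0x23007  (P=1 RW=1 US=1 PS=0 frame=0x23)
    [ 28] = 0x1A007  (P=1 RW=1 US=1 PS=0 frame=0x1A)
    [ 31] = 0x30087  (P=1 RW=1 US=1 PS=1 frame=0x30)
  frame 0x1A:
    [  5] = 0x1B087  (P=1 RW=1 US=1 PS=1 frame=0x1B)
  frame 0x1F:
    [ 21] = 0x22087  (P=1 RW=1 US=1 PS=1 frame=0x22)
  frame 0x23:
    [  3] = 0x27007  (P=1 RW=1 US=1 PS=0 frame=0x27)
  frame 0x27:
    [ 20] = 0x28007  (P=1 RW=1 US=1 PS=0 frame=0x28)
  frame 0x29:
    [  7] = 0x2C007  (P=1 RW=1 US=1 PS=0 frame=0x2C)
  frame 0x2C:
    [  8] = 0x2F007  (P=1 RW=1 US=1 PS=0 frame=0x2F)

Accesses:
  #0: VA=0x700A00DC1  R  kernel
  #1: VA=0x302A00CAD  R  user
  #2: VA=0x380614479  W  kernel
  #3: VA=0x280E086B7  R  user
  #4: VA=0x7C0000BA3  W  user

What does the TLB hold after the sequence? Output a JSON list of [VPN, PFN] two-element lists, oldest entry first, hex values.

Walk each access:
#0 VA=0x700A00DC1 (r,kernel):
  L0 @0x17[28] → 0x1A007  P=1,RW=1,US=1,PS=0
  L1 @0x1A[5] → 0x1B087  P=1,RW=1,US=1,PS=1
  ✓ 0x1BDC1 (huge @L1)  — 2 lookups
#1 VA=0x302A00CAD (r,user):
  L0 @0x17[12] → 0x1F007  P=1,RW=1,US=1,PS=0
  L1 @0x1F[21] → 0x22087  P=1,RW=1,US=1,PS=1
  ✓ 0x22CAD (huge @L1)  — 2 lookups
#2 VA=0x380614479 (w,kernel):
  L0 @0x17[14] → 0x23007  P=1,RW=1,US=1,PS=0
  L1 @0x23[3] → 0x27007  P=1,RW=1,US=1,PS=0
  L2 @0x27[20] → 0x28007  P=1,RW=1,US=1,PS=0
  ✓ 0x28479  — 3 lookups
#3 VA=0x280E086B7 (r,user):
  L0 @0x17[10] → 0x29007  P=1,RW=1,US=1,PS=0
  L1 @0x29[7] → 0x2C007  P=1,RW=1,US=1,PS=0
  L2 @0x2C[8] → 0x2F007  P=1,RW=1,US=1,PS=0
  ✓ 0x2F6B7  — 3 lookups
#4 VA=0x7C0000BA3 (w,user):
  L0 @0x17[31] → 0x30087  P=1,RW=1,US=1,PS=1
  ✓ 0x30BA3 (huge @L0)  — 1 lookups

TLB: [["0x280E08", "0x2F"], ["0x7C0000", "0x30"]]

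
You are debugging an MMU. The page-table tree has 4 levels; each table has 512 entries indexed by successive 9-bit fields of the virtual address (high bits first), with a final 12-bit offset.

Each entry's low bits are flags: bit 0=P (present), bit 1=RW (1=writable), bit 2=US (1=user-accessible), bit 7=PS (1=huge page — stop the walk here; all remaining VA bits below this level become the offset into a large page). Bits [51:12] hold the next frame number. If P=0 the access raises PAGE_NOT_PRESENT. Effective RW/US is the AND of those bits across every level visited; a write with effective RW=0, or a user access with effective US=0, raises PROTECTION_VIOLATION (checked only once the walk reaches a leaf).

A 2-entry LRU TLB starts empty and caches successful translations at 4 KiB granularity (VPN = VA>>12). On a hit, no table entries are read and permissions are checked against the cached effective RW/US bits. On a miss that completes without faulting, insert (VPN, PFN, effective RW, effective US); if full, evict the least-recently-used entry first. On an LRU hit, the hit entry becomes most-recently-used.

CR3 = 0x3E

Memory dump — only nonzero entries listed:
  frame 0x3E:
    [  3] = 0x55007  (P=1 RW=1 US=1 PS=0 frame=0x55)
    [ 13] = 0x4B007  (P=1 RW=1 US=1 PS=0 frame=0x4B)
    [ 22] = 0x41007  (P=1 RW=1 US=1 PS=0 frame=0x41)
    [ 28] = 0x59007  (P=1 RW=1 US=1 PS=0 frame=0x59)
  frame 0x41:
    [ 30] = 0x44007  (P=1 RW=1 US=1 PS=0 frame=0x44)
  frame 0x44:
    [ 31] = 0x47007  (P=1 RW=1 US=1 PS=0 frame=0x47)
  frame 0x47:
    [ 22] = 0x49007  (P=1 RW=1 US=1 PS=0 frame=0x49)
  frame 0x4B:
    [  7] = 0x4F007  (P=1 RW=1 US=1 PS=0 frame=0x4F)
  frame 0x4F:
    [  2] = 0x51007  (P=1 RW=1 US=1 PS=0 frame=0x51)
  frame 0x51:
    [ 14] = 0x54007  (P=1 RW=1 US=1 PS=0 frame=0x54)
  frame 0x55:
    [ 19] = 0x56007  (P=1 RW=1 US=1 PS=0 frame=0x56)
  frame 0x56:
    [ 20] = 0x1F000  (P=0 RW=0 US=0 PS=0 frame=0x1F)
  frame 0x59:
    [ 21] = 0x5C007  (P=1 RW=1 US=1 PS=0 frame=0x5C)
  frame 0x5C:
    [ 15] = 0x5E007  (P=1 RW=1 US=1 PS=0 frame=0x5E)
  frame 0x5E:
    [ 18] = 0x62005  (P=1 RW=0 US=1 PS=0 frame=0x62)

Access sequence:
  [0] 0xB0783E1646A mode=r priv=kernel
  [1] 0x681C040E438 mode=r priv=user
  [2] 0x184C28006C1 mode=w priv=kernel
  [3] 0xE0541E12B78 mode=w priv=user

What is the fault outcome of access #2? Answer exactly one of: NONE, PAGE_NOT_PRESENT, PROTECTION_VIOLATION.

Walk each access:
#0 VA=0xB0783E1646A (r,kernel):
  lvl0: tbl 0x3E, slot 22 ⇒ 0x41007 (P1/RW1/US1/PS0)
  lvl1: tbl 0x41, slot 30 ⇒ 0x44007 (P1/RW1/US1/PS0)
  lvl2: tbl 0x44, slot 31 ⇒ 0x47007 (P1/RW1/US1/PS0)
  lvl3: tbl 0x47, slot 22 ⇒ 0x49007 (P1/RW1/US1/PS0)
  → PA=0x4946A  (4 entries read)
#1 VA=0x681C040E438 (r,user):
  lvl0: tbl 0x3E, slot 13 ⇒ 0x4B007 (P1/RW1/US1/PS0)
  lvl1: tbl 0x4B, slot 7 ⇒ 0x4F007 (P1/RW1/US1/PS0)
  lvl2: tbl 0x4F, slot 2 ⇒ 0x51007 (P1/RW1/US1/PS0)
  lvl3: tbl 0x51, slot 14 ⇒ 0x54007 (P1/RW1/US1/PS0)
  → PA=0x54438  (4 entries read)
#2 VA=0x184C28006C1 (w,kernel):
  lvl0: tbl 0x3E, slot 3 ⇒ 0x55007 (P1/RW1/US1/PS0)
  lvl1: tbl 0x55, slot 19 ⇒ 0x56007 (P1/RW1/US1/PS0)
  lvl2: tbl 0x56, slot 20 ⇒ 0x1F000 (P0/RW0/US0/PS0)
  ✗ PAGE_NOT_PRESENT  [3 reads]
#3 VA=0xE0541E12B78 (w,user):
  lvl0: tbl 0x3E, slot 28 ⇒ 0x59007 (P1/RW1/US1/PS0)
  lvl1: tbl 0x59, slot 21 ⇒ 0x5C007 (P1/RW1/US1/PS0)
  lvl2: tbl 0x5C, slot 15 ⇒ 0x5E007 (P1/RW1/US1/PS0)
  lvl3: tbl 0x5E, slot 18 ⇒ 0x62005 (P1/RW0/US1/PS0)
  ✗ PROTECTION_VIOLATION  [4 reads]

Access #2 fault: PAGE_NOT_PRESENT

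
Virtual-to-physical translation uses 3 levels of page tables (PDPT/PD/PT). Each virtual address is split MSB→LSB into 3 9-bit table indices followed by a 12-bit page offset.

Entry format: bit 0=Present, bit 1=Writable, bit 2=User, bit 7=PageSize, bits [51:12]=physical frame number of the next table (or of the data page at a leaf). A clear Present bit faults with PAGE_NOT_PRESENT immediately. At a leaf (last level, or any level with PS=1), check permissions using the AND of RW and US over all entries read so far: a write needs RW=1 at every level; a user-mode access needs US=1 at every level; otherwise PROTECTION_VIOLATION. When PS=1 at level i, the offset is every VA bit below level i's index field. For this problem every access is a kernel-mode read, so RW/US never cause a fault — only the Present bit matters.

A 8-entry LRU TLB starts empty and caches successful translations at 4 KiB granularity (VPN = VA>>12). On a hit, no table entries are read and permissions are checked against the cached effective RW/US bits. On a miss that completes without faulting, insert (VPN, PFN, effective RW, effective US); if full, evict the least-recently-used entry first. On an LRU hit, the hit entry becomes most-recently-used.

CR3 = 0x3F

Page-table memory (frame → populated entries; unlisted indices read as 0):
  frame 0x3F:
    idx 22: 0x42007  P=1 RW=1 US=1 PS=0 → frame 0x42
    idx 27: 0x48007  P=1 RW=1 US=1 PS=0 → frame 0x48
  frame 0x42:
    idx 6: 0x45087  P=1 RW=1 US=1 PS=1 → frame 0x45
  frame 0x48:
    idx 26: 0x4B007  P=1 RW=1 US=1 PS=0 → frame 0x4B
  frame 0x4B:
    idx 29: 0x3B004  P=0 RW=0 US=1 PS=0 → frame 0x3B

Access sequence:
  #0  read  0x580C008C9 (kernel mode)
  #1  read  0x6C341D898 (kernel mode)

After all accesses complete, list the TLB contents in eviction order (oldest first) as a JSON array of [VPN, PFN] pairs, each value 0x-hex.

Per-access translation:
#0 VA=0x580C008C9 (r,kernel):
  L0: frame=0x3F idx=22 entry=0x42007 [P=1 RW=1 US=1 PS=0]
  L1: frame=0x42 idx=6 entry=0x45087 [P=1 RW=1 US=1 PS=1]
  ⇒ phys 0x458C9 (huge @L1)  [2 reads]
#1 VA=0x6C341D898 (r,kernel):
  L0: frame=0x3F idx=27 entry=0x48007 [P=1 RW=1 US=1 PS=0]
  L1: frame=0x48 idx=26 entry=0x4B007 [P=1 RW=1 US=1 PS=0]
  L2: frame=0x4B idx=29 entry=0x3B004 [P=0 RW=0 US=1 PS=0]
  ⇒ fault: PAGE_NOT_PRESENT  — 3 lookups

TLB: [["0x580C00", "0x45"]]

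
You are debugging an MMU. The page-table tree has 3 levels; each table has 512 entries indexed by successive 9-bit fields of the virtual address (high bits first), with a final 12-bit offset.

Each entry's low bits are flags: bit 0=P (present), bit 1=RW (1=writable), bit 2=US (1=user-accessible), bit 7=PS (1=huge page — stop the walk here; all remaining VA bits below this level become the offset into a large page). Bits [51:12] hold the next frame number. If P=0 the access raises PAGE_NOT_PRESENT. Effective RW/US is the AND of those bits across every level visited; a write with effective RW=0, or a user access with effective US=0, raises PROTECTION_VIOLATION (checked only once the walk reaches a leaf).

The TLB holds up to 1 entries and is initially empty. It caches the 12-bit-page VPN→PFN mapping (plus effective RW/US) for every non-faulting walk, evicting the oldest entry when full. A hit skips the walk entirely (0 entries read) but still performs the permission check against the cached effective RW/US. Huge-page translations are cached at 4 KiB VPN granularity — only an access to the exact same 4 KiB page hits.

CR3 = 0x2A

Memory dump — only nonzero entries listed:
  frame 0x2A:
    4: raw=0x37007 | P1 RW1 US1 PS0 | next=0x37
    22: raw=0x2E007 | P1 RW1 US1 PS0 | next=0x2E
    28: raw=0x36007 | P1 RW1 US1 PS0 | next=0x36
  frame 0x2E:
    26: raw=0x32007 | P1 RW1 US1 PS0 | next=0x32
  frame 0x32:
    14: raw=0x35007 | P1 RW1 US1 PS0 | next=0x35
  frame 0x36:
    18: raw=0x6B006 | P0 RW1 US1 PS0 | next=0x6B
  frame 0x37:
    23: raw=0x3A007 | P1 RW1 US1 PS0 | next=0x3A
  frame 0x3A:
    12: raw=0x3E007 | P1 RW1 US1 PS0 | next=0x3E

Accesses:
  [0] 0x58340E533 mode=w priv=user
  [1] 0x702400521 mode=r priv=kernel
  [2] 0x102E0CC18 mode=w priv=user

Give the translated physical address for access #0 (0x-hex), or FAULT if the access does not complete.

Per-access translation:
#0 VA=0x58340E533 (w,user):
  [0] read 0x2A idx=22: raw=0x2E007 flags P=1 W=1 U=1 S=0
  [1] read 0x2E idx=26: raw=0x32007 flags P=1 W=1 U=1 S=0
  [2] read 0x32 idx=14: raw=0x35007 flags P=1 W=1 U=1 S=0
  ✓ 0x35533  — 3 lookups
#1 VA=0x702400521 (r,kernel):
  [0] read 0x2A idx=28: raw=0x36007 flags P=1 W=1 U=1 S=0
  [1] read 0x36 idx=18: raw=0x6B006 flags P=0 W=1 U=1 S=0
  ✗ PAGE_NOT_PRESENT  [2 reads]
#2 VA=0x102E0CC18 (w,user):
  [0] read 0x2A idx=4: raw=0x37007 flags P=1 W=1 U=1 S=0
  [1] read 0x37 idx=23: raw=0x3A007 flags P=1 W=1 U=1 S=0
  [2] read 0x3A idx=12: raw=0x3E007 flags P=1 W=1 U=1 S=0
  ✓ 0x3EC18  — 3 lookups

Access #0 PA: 0x35533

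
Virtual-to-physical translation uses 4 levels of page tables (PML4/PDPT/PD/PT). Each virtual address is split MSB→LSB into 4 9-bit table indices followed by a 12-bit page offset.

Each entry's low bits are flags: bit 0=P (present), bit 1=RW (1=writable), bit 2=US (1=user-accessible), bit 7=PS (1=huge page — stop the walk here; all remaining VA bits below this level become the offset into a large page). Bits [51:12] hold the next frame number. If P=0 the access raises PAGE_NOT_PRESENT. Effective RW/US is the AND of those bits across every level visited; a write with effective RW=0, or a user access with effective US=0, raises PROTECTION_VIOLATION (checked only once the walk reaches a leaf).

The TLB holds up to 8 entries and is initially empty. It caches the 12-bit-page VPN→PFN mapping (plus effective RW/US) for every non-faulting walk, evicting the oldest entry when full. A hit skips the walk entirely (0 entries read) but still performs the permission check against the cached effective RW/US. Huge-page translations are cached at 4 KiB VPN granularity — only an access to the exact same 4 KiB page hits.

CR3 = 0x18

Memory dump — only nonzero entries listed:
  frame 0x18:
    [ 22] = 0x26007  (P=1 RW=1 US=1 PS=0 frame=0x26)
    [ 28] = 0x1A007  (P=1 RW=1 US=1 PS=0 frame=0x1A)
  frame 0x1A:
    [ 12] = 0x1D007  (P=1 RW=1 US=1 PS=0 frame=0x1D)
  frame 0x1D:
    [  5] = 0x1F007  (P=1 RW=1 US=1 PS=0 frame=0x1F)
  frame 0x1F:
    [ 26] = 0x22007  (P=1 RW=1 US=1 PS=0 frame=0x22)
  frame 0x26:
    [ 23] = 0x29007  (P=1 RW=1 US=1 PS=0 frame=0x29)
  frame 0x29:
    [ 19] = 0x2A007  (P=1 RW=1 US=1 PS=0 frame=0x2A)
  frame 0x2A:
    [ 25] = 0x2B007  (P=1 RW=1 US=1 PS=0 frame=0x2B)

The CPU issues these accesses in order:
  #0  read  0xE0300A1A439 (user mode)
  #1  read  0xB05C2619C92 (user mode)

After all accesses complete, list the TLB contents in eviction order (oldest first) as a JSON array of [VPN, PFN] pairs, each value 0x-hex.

Per-access translation:
#0 VA=0xE0300A1A439 (r,user):
  L0 @0x18[28] → 0x1A007  P=1,RW=1,US=1,PS=0
  L1 @0x1A[12] → 0x1D007  P=1,RW=1,US=1,PS=0
  L2 @0x1D[5] → 0x1F007  P=1,RW=1,US=1,PS=0
  L3 @0x1F[26] → 0x22007  P=1,RW=1,US=1,PS=0
  ⇒ phys 0x22439  [4 reads]
#1 VA=0xB05C2619C92 (r,user):
  L0 @0x18[22] → 0x26007  P=1,RW=1,US=1,PS=0
  L1 @0x26[23] → 0x29007  P=1,RW=1,US=1,PS=0
  L2 @0x29[19] → 0x2A007  P=1,RW=1,US=1,PS=0
  L3 @0x2A[25] → 0x2B007  P=1,RW=1,US=1,PS=0
  ⇒ phys 0x2BC92  [4 reads]

TLB: [["0xE0300A1A", "0x22"], ["0xB05C2619", "0x2B"]]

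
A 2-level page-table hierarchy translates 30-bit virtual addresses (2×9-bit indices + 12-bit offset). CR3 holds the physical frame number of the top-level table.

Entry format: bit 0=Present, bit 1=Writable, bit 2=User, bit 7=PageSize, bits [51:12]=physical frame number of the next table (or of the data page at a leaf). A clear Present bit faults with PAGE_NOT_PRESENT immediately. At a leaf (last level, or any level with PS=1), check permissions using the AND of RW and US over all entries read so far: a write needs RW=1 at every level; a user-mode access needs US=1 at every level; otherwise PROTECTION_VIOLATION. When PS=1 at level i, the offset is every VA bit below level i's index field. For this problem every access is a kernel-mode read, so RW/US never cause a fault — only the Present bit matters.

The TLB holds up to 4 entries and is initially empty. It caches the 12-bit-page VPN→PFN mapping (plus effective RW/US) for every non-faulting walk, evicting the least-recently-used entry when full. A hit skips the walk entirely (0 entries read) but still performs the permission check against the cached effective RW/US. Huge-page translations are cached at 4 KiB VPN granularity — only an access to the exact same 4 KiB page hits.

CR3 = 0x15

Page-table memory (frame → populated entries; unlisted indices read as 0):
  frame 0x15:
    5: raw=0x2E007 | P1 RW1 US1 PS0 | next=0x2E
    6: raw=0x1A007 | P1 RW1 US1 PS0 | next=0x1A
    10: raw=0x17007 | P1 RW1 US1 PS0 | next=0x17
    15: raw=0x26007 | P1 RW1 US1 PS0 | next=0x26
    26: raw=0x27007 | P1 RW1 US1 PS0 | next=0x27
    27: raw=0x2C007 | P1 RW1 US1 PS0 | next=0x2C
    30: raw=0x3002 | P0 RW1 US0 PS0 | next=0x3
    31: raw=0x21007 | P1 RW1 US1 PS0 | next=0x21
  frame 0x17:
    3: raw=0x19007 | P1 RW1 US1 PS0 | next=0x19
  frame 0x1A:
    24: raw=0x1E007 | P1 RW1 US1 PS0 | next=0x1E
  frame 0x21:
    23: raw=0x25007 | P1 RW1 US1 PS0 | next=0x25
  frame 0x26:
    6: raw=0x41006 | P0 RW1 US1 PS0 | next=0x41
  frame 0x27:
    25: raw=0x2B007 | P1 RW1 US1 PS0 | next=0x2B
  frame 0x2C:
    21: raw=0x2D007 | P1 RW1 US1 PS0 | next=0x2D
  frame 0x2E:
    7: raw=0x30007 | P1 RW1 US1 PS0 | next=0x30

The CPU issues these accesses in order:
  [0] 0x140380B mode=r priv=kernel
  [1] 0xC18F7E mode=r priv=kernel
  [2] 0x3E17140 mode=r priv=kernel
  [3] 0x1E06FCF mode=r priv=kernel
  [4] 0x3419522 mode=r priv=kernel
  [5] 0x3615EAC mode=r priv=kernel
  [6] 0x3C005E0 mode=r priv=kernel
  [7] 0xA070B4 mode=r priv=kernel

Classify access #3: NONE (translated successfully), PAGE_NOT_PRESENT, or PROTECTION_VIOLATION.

Walk each access:
#0 VA=0x140380B (r,kernel):
  L0 @0x15[10] → 0x17007  P=1,RW=1,US=1,PS=0
  L1 @0x17[3] → 0x19007  P=1,RW=1,US=1,PS=0
  → PA=0x1980B  (2 entries read)
#1 VA=0xC18F7E (r,kernel):
  L0 @0x15[6] → 0x1A007  P=1,RW=1,US=1,PS=0
  L1 @0x1A[24] → 0x1E007  P=1,RW=1,US=1,PS=0
  → PA=0x1EF7E  (2 entries read)
#2 VA=0x3E17140 (r,kernel):
  L0 @0x15[31] → 0x21007  P=1,RW=1,US=1,PS=0
  L1 @0x21[23] → 0x25007  P=1,RW=1,US=1,PS=0
  → PA=0x25140  (2 entries read)
#3 VA=0x1E06FCF (r,kernel):
  L0 @0x15[15] → 0x26007  P=1,RW=1,US=1,PS=0
  L1 @0x26[6] → 0x41006  P=0,RW=1,US=1,PS=0
  → PAGE_NOT_PRESENT  (2 entries read)
#4 VA=0x3419522 (r,kernel):
  L0 @0x15[26] → 0x27007  P=1,RW=1,US=1,PS=0
  L1 @0x27[25] → 0x2B007  P=1,RW=1,US=1,PS=0
  → PA=0x2B522  (2 entries read)
#5 VA=0x3615EAC (r,kernel):
  L0 @0x15[27] → 0x2C007  P=1,RW=1,US=1,PS=0
  L1 @0x2C[21] → 0x2D007  P=1,RW=1,US=1,PS=0
  → PA=0x2DEAC  (2 entries read)
#6 VA=0x3C005E0 (r,kernel):
  L0 @0x15[30] → 0x3002  P=0,RW=1,US=0,PS=0
  → PAGE_NOT_PRESENT  (1 entries read)
#7 VA=0xA070B4 (r,kernel):
  L0 @0x15[5] → 0x2E007  P=1,RW=1,US=1,PS=0
  L1 @0x2E[7] → 0x30007  P=1,RW=1,US=1,PS=0
  → PA=0x300B4  (2 entries read)

Access #3 fault: PAGE_NOT_PRESENT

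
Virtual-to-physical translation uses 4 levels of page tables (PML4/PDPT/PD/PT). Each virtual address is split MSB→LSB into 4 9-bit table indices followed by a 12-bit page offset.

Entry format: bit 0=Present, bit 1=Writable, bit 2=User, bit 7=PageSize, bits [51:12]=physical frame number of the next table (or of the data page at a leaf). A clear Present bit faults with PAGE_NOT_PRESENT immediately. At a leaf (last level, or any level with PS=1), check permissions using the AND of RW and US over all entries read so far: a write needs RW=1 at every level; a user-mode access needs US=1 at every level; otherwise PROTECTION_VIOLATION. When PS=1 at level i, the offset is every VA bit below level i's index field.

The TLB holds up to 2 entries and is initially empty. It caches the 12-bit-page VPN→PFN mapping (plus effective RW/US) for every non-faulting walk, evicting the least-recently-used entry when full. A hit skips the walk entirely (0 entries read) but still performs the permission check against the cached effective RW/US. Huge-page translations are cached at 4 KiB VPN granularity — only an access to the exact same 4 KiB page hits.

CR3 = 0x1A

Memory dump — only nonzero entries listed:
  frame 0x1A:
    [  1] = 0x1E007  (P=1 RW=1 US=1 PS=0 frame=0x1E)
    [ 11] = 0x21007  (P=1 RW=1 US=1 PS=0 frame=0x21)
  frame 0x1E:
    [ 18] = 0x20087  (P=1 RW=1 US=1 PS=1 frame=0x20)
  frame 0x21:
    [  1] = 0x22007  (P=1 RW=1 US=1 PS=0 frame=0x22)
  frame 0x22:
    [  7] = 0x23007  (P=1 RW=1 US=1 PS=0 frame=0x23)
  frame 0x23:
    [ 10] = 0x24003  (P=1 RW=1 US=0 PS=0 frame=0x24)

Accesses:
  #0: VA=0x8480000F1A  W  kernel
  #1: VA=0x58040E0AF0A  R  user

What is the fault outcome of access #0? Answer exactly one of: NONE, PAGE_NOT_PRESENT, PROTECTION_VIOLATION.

Walk each access:
#0 VA=0x8480000F1A (w,kernel):
  L0: frame=0x1A idx=1 entry=0x1E007 [P=1 RW=1 US=1 PS=0]
  L1: frame=0x1E idx=18 entry=0x20087 [P=1 RW=1 US=1 PS=1]
  ⇒ phys 0x20F1A (huge @L1)  [2 reads]
#1 VA=0x58040E0AF0A (r,user):
  L0: frame=0x1A idx=11 entry=0x21007 [P=1 RW=1 US=1 PS=0]
  L1: frame=0x21 idx=1 entry=0x22007 [P=1 RW=1 US=1 PS=0]
  L2: frame=0x22 idx=7 entry=0x23007 [P=1 RW=1 US=1 PS=0]
  L3: frame=0x23 idx=10 entry=0x24003 [P=1 RW=1 US=0 PS=0]
  ✗ PROTECTION_VIOLATION  [4 reads]

Access #0 fault: NONE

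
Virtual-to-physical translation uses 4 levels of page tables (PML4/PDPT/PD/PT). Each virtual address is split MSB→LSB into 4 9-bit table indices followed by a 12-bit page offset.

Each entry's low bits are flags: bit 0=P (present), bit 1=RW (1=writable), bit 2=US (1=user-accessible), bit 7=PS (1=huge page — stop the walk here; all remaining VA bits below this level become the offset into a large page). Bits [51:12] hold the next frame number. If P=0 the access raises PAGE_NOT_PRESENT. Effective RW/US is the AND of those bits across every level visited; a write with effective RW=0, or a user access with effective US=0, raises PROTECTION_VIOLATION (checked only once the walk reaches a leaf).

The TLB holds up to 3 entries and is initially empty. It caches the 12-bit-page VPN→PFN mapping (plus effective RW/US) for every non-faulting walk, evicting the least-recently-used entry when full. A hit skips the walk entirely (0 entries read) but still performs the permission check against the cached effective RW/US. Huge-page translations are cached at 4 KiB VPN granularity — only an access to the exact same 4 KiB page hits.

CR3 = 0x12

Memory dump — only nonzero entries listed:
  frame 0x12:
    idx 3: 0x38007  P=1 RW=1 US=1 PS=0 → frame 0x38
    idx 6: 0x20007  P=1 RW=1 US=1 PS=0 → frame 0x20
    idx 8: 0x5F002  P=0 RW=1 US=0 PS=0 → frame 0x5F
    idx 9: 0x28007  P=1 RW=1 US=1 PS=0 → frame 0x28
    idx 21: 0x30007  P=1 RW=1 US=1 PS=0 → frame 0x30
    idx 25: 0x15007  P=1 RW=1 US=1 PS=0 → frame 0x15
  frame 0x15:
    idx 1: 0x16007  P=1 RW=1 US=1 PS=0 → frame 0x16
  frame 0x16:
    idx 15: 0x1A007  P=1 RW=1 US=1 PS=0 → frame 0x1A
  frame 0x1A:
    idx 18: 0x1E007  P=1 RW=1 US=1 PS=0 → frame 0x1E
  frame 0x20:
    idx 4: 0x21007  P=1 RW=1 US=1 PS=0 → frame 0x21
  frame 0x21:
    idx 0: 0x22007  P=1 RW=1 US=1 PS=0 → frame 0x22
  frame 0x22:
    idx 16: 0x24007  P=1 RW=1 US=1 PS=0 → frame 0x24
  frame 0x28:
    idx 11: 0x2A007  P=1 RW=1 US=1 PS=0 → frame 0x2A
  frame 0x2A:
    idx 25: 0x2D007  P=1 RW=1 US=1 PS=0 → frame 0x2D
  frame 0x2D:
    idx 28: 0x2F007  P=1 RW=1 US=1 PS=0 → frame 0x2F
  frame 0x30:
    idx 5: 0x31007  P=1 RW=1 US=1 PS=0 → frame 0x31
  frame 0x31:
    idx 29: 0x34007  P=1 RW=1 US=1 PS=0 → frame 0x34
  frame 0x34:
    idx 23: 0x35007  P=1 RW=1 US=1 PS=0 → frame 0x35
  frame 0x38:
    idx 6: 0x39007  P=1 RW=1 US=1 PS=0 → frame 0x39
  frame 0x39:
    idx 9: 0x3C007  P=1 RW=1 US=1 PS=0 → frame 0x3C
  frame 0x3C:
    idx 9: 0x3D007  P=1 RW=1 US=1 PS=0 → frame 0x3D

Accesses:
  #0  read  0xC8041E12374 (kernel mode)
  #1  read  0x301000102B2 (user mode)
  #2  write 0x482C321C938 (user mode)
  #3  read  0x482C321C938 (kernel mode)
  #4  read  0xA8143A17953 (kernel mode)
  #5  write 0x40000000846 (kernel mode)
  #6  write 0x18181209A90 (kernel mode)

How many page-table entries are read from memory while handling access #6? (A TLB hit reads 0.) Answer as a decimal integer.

Trace:
#0 VA=0xC8041E12374 (r,kernel):
  L0 @0x12[25] → 0x15007  P=1,RW=1,US=1,PS=0
  L1 @0x15[1] → 0x16007  P=1,RW=1,US=1,PS=0
  L2 @0x16[15] → 0x1A007  P=1,RW=1,US=1,PS=0
  L3 @0x1A[18] → 0x1E007  P=1,RW=1,US=1,PS=0
  → PA=0x1E374  (4 entries read)
#1 VA=0x301000102B2 (r,user):
  L0 @0x12[6] → 0x20007  P=1,RW=1,US=1,PS=0
  L1 @0x20[4] → 0x21007  P=1,RW=1,US=1,PS=0
  L2 @0x21[0] → 0x22007  P=1,RW=1,US=1,PS=0
  L3 @0x22[16] → 0x24007  P=1,RW=1,US=1,PS=0
  → PA=0x242B2  (4 entries read)
#2 VA=0x482C321C938 (w,user):
  L0 @0x12[9] → 0x28007  P=1,RW=1,US=1,PS=0
  L1 @0x28[11] → 0x2A007  P=1,RW=1,US=1,PS=0
  L2 @0x2A[25] → 0x2D007  P=1,RW=1,US=1,PS=0
  L3 @0x2D[28] → 0x2F007  P=1,RW=1,US=1,PS=0
  → PA=0x2F938  (4 entries read)
#3 VA=0x482C321C938 (r,kernel):
  TLB hit vpn=0x482C321C → PA=0x2F938
#4 VA=0xA8143A17953 (r,kernel):
  L0 @0x12[21] → 0x30007  P=1,RW=1,US=1,PS=0
  L1 @0x30[5] → 0x31007  P=1,RW=1,US=1,PS=0
  L2 @0x31[29] → 0x34007  P=1,RW=1,US=1,PS=0
  L3 @0x34[23] → 0x35007  P=1,RW=1,US=1,PS=0
  → PA=0x35953  (4 entries read)
#5 VA=0x40000000846 (w,kernel):
  L0 @0x12[8] → 0x5F002  P=0,RW=1,US=0,PS=0
  ⇒ fault: PAGE_NOT_PRESENT  — 1 lookups
#6 VA=0x18181209A90 (w,kernel):
  L0 @0x12[3] → 0x38007  P=1,RW=1,US=1,PS=0
  L1 @0x38[6] → 0x39007  P=1,RW=1,US=1,PS=0
  L2 @0x39[9] → 0x3C007  P=1,RW=1,US=1,PS=0
  L3 @0x3C[9] → 0x3D007  P=1,RW=1,US=1,PS=0
  → PA=0x3DA90  (4 entries read)

Entries read for #6: 4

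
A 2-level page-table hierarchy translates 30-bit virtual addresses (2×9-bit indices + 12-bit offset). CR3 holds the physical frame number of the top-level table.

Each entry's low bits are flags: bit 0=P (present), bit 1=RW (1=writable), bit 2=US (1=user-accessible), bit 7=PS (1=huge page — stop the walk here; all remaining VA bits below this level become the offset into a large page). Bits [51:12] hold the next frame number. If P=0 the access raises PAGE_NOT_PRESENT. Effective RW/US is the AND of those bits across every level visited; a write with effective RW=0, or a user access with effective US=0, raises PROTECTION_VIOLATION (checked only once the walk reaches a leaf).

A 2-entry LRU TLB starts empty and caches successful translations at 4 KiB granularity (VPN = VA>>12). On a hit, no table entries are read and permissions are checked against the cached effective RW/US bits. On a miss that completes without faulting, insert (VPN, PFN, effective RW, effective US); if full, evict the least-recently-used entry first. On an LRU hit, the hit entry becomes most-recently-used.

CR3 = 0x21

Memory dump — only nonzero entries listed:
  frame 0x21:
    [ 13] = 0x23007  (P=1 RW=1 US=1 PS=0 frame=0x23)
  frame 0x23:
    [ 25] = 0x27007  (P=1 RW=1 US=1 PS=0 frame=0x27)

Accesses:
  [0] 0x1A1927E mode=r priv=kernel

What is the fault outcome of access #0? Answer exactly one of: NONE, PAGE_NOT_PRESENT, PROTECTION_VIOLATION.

Walk each access:
#0 VA=0x1A1927E (r,kernel):
  L0 @0x21[13] → 0x23007  P=1,RW=1,US=1,PS=0
  L1 @0x23[25] → 0x27007  P=1,RW=1,US=1,PS=0
  ⇒ phys 0x2727E  [2 reads]

Access #0 fault: NONE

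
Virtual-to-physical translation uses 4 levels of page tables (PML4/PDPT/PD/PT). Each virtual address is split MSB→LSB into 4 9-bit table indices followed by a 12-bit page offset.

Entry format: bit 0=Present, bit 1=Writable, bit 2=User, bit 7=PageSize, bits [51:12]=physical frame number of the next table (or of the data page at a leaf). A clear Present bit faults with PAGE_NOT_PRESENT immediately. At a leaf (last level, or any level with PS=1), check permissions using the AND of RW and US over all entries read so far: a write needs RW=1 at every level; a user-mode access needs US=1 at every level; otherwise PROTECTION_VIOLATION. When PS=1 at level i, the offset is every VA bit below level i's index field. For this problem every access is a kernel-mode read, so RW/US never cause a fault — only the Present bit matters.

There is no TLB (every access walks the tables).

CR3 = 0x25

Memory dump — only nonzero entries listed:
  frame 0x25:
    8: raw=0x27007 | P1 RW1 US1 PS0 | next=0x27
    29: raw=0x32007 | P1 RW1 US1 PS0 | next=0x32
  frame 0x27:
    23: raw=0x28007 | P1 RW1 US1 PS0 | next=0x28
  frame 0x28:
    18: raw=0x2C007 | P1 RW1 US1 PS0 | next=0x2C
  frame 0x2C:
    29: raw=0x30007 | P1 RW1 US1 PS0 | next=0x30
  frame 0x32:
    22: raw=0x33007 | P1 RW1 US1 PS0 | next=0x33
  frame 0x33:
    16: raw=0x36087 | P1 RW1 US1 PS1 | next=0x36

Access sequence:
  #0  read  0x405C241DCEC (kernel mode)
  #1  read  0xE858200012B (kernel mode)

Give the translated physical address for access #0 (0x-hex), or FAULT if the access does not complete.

Walk each access:
#0 VA=0x405C241DCEC (r,kernel):
  L0: frame=0x25 idx=8 entry=0x27007 [P=1 RW=1 US=1 PS=0]
  L1: frame=0x27 idx=23 entry=0x28007 [P=1 RW=1 US=1 PS=0]
  L2: frame=0x28 idx=18 entry=0x2C007 [P=1 RW=1 US=1 PS=0]
  L3: frame=0x2C idx=29 entry=0x30007 [P=1 RW=1 US=1 PS=0]
  ⇒ phys 0x30CEC  [4 reads]
#1 VA=0xE858200012B (r,kernel):
  L0: frame=0x25 idx=29 entry=0x32007 [P=1 RW=1 US=1 PS=0]
  L1: frame=0x32 idx=22 entry=0x33007 [P=1 RW=1 US=1 PS=0]
  L2: frame=0x33 idx=16 entry=0x36087 [P=1 RW=1 US=1 PS=1]
  ⇒ phys 0x3612B (huge @L2)  [3 reads]

Access #0 PA: 0x30CEC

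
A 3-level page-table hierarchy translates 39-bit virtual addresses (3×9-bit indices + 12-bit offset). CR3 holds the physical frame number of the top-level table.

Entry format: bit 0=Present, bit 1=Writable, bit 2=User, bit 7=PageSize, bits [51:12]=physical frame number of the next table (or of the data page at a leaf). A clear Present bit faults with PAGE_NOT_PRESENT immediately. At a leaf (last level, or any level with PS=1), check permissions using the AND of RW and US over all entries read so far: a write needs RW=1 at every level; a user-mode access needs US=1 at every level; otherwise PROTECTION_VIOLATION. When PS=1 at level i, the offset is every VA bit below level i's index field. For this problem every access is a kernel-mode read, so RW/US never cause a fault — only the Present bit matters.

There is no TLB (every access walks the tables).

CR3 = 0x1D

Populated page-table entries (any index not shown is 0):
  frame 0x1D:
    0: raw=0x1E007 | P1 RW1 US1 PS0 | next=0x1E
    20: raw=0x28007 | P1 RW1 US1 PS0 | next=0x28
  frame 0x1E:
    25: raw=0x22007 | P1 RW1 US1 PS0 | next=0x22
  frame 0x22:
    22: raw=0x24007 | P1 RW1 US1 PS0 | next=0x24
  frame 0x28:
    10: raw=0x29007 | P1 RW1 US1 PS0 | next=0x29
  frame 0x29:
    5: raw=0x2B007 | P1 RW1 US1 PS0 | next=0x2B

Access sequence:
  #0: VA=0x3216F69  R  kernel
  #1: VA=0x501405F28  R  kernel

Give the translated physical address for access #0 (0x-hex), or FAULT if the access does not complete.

Per-access translation:
#0 VA=0x3216F69 (r,kernel):
  L0: frame=0x1D idx=0 entry=0x1E007 [P=1 RW=1 US=1 PS=0]
  L1: frame=0x1E idx=25 entry=0x22007 [P=1 RW=1 US=1 PS=0]
  L2: frame=0x22 idx=22 entry=0x24007 [P=1 RW=1 US=1 PS=0]
  ✓ 0x24F69  — 3 lookups
#1 VA=0x501405F28 (r,kernel):
  L0: frame=0x1D idx=20 entry=0x28007 [P=1 RW=1 US=1 PS=0]
  L1: frame=0x28 idx=10 entry=0x29007 [P=1 RW=1 US=1 PS=0]
  L2: frame=0x29 idx=5 entry=0x2B007 [P=1 RW=1 US=1 PS=0]
  ✓ 0x2BF28  — 3 lookups

Access #0 PA: 0x24F69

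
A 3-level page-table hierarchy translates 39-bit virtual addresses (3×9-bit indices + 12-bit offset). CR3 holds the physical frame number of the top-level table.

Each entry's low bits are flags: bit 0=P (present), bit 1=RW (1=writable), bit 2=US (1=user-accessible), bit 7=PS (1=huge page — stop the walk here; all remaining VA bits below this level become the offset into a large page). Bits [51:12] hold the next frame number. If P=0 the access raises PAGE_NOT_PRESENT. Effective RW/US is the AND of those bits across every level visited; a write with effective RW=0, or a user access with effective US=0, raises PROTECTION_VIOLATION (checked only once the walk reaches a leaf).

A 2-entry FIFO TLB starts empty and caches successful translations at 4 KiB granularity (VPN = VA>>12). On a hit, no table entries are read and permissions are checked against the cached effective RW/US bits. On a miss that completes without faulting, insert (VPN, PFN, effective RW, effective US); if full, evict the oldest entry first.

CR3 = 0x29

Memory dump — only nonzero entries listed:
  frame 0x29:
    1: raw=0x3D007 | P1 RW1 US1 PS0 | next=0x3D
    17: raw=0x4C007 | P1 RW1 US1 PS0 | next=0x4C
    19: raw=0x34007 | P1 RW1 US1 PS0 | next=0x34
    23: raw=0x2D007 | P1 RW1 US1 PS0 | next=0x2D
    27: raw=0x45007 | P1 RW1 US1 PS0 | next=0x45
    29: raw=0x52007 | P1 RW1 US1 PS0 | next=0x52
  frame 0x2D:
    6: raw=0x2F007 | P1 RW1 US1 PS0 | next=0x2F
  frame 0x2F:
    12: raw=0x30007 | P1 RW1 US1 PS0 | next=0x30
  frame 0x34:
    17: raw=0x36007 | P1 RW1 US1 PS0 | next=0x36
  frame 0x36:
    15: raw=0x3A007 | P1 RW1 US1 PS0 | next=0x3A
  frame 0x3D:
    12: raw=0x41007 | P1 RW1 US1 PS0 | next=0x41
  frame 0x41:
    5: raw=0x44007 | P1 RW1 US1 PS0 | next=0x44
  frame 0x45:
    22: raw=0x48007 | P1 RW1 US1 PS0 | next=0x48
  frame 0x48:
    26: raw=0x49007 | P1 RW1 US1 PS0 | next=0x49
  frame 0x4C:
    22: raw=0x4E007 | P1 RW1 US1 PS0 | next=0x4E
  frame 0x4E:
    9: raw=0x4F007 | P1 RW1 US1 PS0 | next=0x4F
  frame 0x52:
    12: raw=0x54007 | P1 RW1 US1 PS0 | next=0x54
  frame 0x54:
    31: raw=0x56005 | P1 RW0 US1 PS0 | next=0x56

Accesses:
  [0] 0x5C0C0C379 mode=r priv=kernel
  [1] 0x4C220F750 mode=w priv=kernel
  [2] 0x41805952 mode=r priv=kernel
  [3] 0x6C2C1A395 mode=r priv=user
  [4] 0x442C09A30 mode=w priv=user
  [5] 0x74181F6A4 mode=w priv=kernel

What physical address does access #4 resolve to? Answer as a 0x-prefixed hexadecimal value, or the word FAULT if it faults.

Trace:
#0 VA=0x5C0C0C379 (r,kernel):
  L0: frame=0x29 idx=23 entry=0x2D007 [P=1 RW=1 US=1 PS=0]
  L1: frame=0x2D idx=6 entry=0x2F007 [P=1 RW=1 US=1 PS=0]
  L2: frame=0x2F idx=12 entry=0x30007 [P=1 RW=1 US=1 PS=0]
  → PA=0x30379  (3 entries read)
#1 VA=0x4C220F750 (w,kernel):
  L0: frame=0x29 idx=19 entry=0x34007 [P=1 RW=1 US=1 PS=0]
  L1: frame=0x34 idx=17 entry=0x36007 [P=1 RW=1 US=1 PS=0]
  L2: frame=0x36 idx=15 entry=0x3A007 [P=1 RW=1 US=1 PS=0]
  → PA=0x3A750  (3 entries read)
#2 VA=0x41805952 (r,kernel):
  L0: frame=0x29 idx=1 entry=0x3D007 [P=1 RW=1 US=1 PS=0]
  L1: frame=0x3D idx=12 entry=0x41007 [P=1 RW=1 US=1 PS=0]
  L2: frame=0x41 idx=5 entry=0x44007 [P=1 RW=1 US=1 PS=0]
  → PA=0x44952  (3 entries read)
#3 VA=0x6C2C1A395 (r,user):
  L0: frame=0x29 idx=27 entry=0x45007 [P=1 RW=1 US=1 PS=0]
  L1: frame=0x45 idx=22 entry=0x48007 [P=1 RW=1 US=1 PS=0]
  L2: frame=0x48 idx=26 entry=0x49007 [P=1 RW=1 US=1 PS=0]
  → PA=0x49395  (3 entries read)
#4 VA=0x442C09A30 (w,user):
  L0: frame=0x29 idx=17 entry=0x4C007 [P=1 RW=1 US=1 PS=0]
  L1: frame=0x4C idx=22 entry=0x4E007 [P=1 RW=1 US=1 PS=0]
  L2: frame=0x4E idx=9 entry=0x4F007 [P=1 RW=1 US=1 PS=0]
  → PA=0x4FA30  (3 entries read)
#5 VA=0x74181F6A4 (w,kernel):
  L0: frame=0x29 idx=29 entry=0x52007 [P=1 RW=1 US=1 PS=0]
  L1: frame=0x52 idx=12 entry=0x54007 [P=1 RW=1 US=1 PS=0]
  L2: frame=0x54 idx=31 entry=0x56005 [P=1 RW=0 US=1 PS=0]
  → PROTECTION_VIOLATION  (3 entries read)

Access #4 PA: 0x4FA30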